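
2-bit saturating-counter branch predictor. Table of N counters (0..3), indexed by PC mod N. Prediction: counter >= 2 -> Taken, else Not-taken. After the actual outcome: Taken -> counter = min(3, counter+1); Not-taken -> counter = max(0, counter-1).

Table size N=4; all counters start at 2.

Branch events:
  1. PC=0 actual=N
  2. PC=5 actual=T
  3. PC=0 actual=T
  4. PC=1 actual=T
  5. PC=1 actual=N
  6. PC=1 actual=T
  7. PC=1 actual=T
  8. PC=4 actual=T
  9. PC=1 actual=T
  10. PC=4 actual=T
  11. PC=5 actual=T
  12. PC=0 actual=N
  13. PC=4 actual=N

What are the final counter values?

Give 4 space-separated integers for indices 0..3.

Answer: 1 3 2 2

Derivation:
Ev 1: PC=0 idx=0 pred=T actual=N -> ctr[0]=1
Ev 2: PC=5 idx=1 pred=T actual=T -> ctr[1]=3
Ev 3: PC=0 idx=0 pred=N actual=T -> ctr[0]=2
Ev 4: PC=1 idx=1 pred=T actual=T -> ctr[1]=3
Ev 5: PC=1 idx=1 pred=T actual=N -> ctr[1]=2
Ev 6: PC=1 idx=1 pred=T actual=T -> ctr[1]=3
Ev 7: PC=1 idx=1 pred=T actual=T -> ctr[1]=3
Ev 8: PC=4 idx=0 pred=T actual=T -> ctr[0]=3
Ev 9: PC=1 idx=1 pred=T actual=T -> ctr[1]=3
Ev 10: PC=4 idx=0 pred=T actual=T -> ctr[0]=3
Ev 11: PC=5 idx=1 pred=T actual=T -> ctr[1]=3
Ev 12: PC=0 idx=0 pred=T actual=N -> ctr[0]=2
Ev 13: PC=4 idx=0 pred=T actual=N -> ctr[0]=1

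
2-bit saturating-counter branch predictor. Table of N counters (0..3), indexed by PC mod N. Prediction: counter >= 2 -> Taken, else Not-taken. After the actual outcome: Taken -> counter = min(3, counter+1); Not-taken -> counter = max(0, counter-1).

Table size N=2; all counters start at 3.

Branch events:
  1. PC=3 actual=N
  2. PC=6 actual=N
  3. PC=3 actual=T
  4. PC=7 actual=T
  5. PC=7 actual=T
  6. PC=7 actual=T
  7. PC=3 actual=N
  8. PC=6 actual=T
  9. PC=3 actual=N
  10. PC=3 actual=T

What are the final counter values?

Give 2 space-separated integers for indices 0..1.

Answer: 3 2

Derivation:
Ev 1: PC=3 idx=1 pred=T actual=N -> ctr[1]=2
Ev 2: PC=6 idx=0 pred=T actual=N -> ctr[0]=2
Ev 3: PC=3 idx=1 pred=T actual=T -> ctr[1]=3
Ev 4: PC=7 idx=1 pred=T actual=T -> ctr[1]=3
Ev 5: PC=7 idx=1 pred=T actual=T -> ctr[1]=3
Ev 6: PC=7 idx=1 pred=T actual=T -> ctr[1]=3
Ev 7: PC=3 idx=1 pred=T actual=N -> ctr[1]=2
Ev 8: PC=6 idx=0 pred=T actual=T -> ctr[0]=3
Ev 9: PC=3 idx=1 pred=T actual=N -> ctr[1]=1
Ev 10: PC=3 idx=1 pred=N actual=T -> ctr[1]=2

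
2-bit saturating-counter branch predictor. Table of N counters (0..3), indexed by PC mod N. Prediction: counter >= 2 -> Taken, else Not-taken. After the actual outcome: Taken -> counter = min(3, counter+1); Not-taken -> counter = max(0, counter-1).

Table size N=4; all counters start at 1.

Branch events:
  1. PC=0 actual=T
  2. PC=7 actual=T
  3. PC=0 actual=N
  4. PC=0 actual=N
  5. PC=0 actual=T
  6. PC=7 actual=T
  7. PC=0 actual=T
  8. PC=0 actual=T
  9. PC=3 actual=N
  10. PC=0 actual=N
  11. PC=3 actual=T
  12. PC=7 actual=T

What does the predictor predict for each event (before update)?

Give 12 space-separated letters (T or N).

Answer: N N T N N T N T T T T T

Derivation:
Ev 1: PC=0 idx=0 pred=N actual=T -> ctr[0]=2
Ev 2: PC=7 idx=3 pred=N actual=T -> ctr[3]=2
Ev 3: PC=0 idx=0 pred=T actual=N -> ctr[0]=1
Ev 4: PC=0 idx=0 pred=N actual=N -> ctr[0]=0
Ev 5: PC=0 idx=0 pred=N actual=T -> ctr[0]=1
Ev 6: PC=7 idx=3 pred=T actual=T -> ctr[3]=3
Ev 7: PC=0 idx=0 pred=N actual=T -> ctr[0]=2
Ev 8: PC=0 idx=0 pred=T actual=T -> ctr[0]=3
Ev 9: PC=3 idx=3 pred=T actual=N -> ctr[3]=2
Ev 10: PC=0 idx=0 pred=T actual=N -> ctr[0]=2
Ev 11: PC=3 idx=3 pred=T actual=T -> ctr[3]=3
Ev 12: PC=7 idx=3 pred=T actual=T -> ctr[3]=3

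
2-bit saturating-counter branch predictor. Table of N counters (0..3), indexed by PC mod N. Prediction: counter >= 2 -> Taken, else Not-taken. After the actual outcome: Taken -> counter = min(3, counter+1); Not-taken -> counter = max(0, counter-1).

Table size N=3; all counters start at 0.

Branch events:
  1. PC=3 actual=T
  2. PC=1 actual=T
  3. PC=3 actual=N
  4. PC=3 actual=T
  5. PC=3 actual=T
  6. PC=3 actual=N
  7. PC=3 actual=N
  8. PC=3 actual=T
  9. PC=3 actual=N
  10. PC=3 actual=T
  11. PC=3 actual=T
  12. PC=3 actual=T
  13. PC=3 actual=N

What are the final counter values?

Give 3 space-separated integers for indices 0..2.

Answer: 2 1 0

Derivation:
Ev 1: PC=3 idx=0 pred=N actual=T -> ctr[0]=1
Ev 2: PC=1 idx=1 pred=N actual=T -> ctr[1]=1
Ev 3: PC=3 idx=0 pred=N actual=N -> ctr[0]=0
Ev 4: PC=3 idx=0 pred=N actual=T -> ctr[0]=1
Ev 5: PC=3 idx=0 pred=N actual=T -> ctr[0]=2
Ev 6: PC=3 idx=0 pred=T actual=N -> ctr[0]=1
Ev 7: PC=3 idx=0 pred=N actual=N -> ctr[0]=0
Ev 8: PC=3 idx=0 pred=N actual=T -> ctr[0]=1
Ev 9: PC=3 idx=0 pred=N actual=N -> ctr[0]=0
Ev 10: PC=3 idx=0 pred=N actual=T -> ctr[0]=1
Ev 11: PC=3 idx=0 pred=N actual=T -> ctr[0]=2
Ev 12: PC=3 idx=0 pred=T actual=T -> ctr[0]=3
Ev 13: PC=3 idx=0 pred=T actual=N -> ctr[0]=2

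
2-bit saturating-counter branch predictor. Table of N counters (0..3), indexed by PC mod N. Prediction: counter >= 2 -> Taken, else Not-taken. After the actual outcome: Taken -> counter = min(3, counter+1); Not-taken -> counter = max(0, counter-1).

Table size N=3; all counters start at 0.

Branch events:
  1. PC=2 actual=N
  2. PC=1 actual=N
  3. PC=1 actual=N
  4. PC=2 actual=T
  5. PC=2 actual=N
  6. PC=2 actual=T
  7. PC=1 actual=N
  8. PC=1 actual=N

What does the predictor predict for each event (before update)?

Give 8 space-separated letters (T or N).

Ev 1: PC=2 idx=2 pred=N actual=N -> ctr[2]=0
Ev 2: PC=1 idx=1 pred=N actual=N -> ctr[1]=0
Ev 3: PC=1 idx=1 pred=N actual=N -> ctr[1]=0
Ev 4: PC=2 idx=2 pred=N actual=T -> ctr[2]=1
Ev 5: PC=2 idx=2 pred=N actual=N -> ctr[2]=0
Ev 6: PC=2 idx=2 pred=N actual=T -> ctr[2]=1
Ev 7: PC=1 idx=1 pred=N actual=N -> ctr[1]=0
Ev 8: PC=1 idx=1 pred=N actual=N -> ctr[1]=0

Answer: N N N N N N N N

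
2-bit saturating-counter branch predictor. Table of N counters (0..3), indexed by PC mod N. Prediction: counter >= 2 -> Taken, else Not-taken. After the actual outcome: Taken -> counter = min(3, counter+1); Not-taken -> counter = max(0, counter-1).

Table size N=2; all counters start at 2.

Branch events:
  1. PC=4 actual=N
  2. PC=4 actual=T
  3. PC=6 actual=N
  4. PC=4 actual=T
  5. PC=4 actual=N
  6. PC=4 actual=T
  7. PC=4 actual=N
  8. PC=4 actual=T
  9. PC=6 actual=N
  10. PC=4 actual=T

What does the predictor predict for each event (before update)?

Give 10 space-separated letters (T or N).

Answer: T N T N T N T N T N

Derivation:
Ev 1: PC=4 idx=0 pred=T actual=N -> ctr[0]=1
Ev 2: PC=4 idx=0 pred=N actual=T -> ctr[0]=2
Ev 3: PC=6 idx=0 pred=T actual=N -> ctr[0]=1
Ev 4: PC=4 idx=0 pred=N actual=T -> ctr[0]=2
Ev 5: PC=4 idx=0 pred=T actual=N -> ctr[0]=1
Ev 6: PC=4 idx=0 pred=N actual=T -> ctr[0]=2
Ev 7: PC=4 idx=0 pred=T actual=N -> ctr[0]=1
Ev 8: PC=4 idx=0 pred=N actual=T -> ctr[0]=2
Ev 9: PC=6 idx=0 pred=T actual=N -> ctr[0]=1
Ev 10: PC=4 idx=0 pred=N actual=T -> ctr[0]=2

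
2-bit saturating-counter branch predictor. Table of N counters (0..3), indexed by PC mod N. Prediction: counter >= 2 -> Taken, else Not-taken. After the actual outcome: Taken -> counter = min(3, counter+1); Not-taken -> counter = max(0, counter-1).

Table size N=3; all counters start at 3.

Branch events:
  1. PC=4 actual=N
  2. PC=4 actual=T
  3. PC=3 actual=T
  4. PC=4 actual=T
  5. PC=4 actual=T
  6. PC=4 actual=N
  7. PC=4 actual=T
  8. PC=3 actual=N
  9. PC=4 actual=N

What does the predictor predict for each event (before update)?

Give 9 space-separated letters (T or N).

Answer: T T T T T T T T T

Derivation:
Ev 1: PC=4 idx=1 pred=T actual=N -> ctr[1]=2
Ev 2: PC=4 idx=1 pred=T actual=T -> ctr[1]=3
Ev 3: PC=3 idx=0 pred=T actual=T -> ctr[0]=3
Ev 4: PC=4 idx=1 pred=T actual=T -> ctr[1]=3
Ev 5: PC=4 idx=1 pred=T actual=T -> ctr[1]=3
Ev 6: PC=4 idx=1 pred=T actual=N -> ctr[1]=2
Ev 7: PC=4 idx=1 pred=T actual=T -> ctr[1]=3
Ev 8: PC=3 idx=0 pred=T actual=N -> ctr[0]=2
Ev 9: PC=4 idx=1 pred=T actual=N -> ctr[1]=2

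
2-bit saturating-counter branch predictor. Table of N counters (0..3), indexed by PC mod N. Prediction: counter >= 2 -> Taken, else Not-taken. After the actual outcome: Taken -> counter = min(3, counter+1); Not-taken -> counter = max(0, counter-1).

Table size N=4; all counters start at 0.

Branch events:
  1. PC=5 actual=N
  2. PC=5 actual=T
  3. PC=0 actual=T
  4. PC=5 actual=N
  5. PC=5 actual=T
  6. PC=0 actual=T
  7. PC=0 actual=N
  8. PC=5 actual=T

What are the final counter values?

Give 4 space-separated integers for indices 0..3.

Answer: 1 2 0 0

Derivation:
Ev 1: PC=5 idx=1 pred=N actual=N -> ctr[1]=0
Ev 2: PC=5 idx=1 pred=N actual=T -> ctr[1]=1
Ev 3: PC=0 idx=0 pred=N actual=T -> ctr[0]=1
Ev 4: PC=5 idx=1 pred=N actual=N -> ctr[1]=0
Ev 5: PC=5 idx=1 pred=N actual=T -> ctr[1]=1
Ev 6: PC=0 idx=0 pred=N actual=T -> ctr[0]=2
Ev 7: PC=0 idx=0 pred=T actual=N -> ctr[0]=1
Ev 8: PC=5 idx=1 pred=N actual=T -> ctr[1]=2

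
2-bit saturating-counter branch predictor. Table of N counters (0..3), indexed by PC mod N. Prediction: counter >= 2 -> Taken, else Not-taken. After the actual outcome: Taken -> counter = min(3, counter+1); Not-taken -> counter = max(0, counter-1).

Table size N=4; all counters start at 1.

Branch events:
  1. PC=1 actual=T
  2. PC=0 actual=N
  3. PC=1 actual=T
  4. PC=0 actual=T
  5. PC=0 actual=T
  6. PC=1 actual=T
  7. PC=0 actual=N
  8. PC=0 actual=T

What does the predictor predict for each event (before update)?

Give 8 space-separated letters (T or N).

Answer: N N T N N T T N

Derivation:
Ev 1: PC=1 idx=1 pred=N actual=T -> ctr[1]=2
Ev 2: PC=0 idx=0 pred=N actual=N -> ctr[0]=0
Ev 3: PC=1 idx=1 pred=T actual=T -> ctr[1]=3
Ev 4: PC=0 idx=0 pred=N actual=T -> ctr[0]=1
Ev 5: PC=0 idx=0 pred=N actual=T -> ctr[0]=2
Ev 6: PC=1 idx=1 pred=T actual=T -> ctr[1]=3
Ev 7: PC=0 idx=0 pred=T actual=N -> ctr[0]=1
Ev 8: PC=0 idx=0 pred=N actual=T -> ctr[0]=2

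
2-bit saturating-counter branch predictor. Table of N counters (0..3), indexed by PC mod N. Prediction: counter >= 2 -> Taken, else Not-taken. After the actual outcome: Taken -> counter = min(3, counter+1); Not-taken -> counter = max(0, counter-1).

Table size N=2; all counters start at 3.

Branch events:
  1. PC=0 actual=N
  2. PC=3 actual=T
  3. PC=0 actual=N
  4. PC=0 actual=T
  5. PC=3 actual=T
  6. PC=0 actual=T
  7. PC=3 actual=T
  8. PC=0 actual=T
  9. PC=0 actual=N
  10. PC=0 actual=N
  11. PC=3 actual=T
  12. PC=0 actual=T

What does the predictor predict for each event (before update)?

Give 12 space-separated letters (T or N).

Answer: T T T N T T T T T T T N

Derivation:
Ev 1: PC=0 idx=0 pred=T actual=N -> ctr[0]=2
Ev 2: PC=3 idx=1 pred=T actual=T -> ctr[1]=3
Ev 3: PC=0 idx=0 pred=T actual=N -> ctr[0]=1
Ev 4: PC=0 idx=0 pred=N actual=T -> ctr[0]=2
Ev 5: PC=3 idx=1 pred=T actual=T -> ctr[1]=3
Ev 6: PC=0 idx=0 pred=T actual=T -> ctr[0]=3
Ev 7: PC=3 idx=1 pred=T actual=T -> ctr[1]=3
Ev 8: PC=0 idx=0 pred=T actual=T -> ctr[0]=3
Ev 9: PC=0 idx=0 pred=T actual=N -> ctr[0]=2
Ev 10: PC=0 idx=0 pred=T actual=N -> ctr[0]=1
Ev 11: PC=3 idx=1 pred=T actual=T -> ctr[1]=3
Ev 12: PC=0 idx=0 pred=N actual=T -> ctr[0]=2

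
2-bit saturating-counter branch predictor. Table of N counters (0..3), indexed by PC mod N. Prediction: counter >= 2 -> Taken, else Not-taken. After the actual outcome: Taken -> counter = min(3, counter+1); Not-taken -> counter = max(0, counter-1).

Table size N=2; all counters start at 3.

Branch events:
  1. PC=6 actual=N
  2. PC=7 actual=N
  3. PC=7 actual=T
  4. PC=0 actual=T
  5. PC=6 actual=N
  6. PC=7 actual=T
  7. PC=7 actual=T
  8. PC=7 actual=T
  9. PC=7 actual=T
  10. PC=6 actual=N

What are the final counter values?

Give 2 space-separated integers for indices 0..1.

Answer: 1 3

Derivation:
Ev 1: PC=6 idx=0 pred=T actual=N -> ctr[0]=2
Ev 2: PC=7 idx=1 pred=T actual=N -> ctr[1]=2
Ev 3: PC=7 idx=1 pred=T actual=T -> ctr[1]=3
Ev 4: PC=0 idx=0 pred=T actual=T -> ctr[0]=3
Ev 5: PC=6 idx=0 pred=T actual=N -> ctr[0]=2
Ev 6: PC=7 idx=1 pred=T actual=T -> ctr[1]=3
Ev 7: PC=7 idx=1 pred=T actual=T -> ctr[1]=3
Ev 8: PC=7 idx=1 pred=T actual=T -> ctr[1]=3
Ev 9: PC=7 idx=1 pred=T actual=T -> ctr[1]=3
Ev 10: PC=6 idx=0 pred=T actual=N -> ctr[0]=1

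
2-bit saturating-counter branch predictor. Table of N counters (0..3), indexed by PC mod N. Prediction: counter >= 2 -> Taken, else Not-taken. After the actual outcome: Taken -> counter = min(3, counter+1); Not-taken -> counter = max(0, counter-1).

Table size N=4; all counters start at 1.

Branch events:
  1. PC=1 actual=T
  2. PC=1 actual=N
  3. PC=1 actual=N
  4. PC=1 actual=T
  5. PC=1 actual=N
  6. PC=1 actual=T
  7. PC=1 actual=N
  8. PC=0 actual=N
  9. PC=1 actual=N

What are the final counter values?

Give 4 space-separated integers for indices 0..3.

Ev 1: PC=1 idx=1 pred=N actual=T -> ctr[1]=2
Ev 2: PC=1 idx=1 pred=T actual=N -> ctr[1]=1
Ev 3: PC=1 idx=1 pred=N actual=N -> ctr[1]=0
Ev 4: PC=1 idx=1 pred=N actual=T -> ctr[1]=1
Ev 5: PC=1 idx=1 pred=N actual=N -> ctr[1]=0
Ev 6: PC=1 idx=1 pred=N actual=T -> ctr[1]=1
Ev 7: PC=1 idx=1 pred=N actual=N -> ctr[1]=0
Ev 8: PC=0 idx=0 pred=N actual=N -> ctr[0]=0
Ev 9: PC=1 idx=1 pred=N actual=N -> ctr[1]=0

Answer: 0 0 1 1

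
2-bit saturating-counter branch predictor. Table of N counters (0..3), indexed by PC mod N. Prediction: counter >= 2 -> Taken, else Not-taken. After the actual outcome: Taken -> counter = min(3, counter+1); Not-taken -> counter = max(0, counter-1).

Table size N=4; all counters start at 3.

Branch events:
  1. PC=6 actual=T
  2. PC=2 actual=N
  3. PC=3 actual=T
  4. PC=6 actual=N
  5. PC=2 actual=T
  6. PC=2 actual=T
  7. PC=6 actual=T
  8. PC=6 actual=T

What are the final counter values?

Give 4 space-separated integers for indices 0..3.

Answer: 3 3 3 3

Derivation:
Ev 1: PC=6 idx=2 pred=T actual=T -> ctr[2]=3
Ev 2: PC=2 idx=2 pred=T actual=N -> ctr[2]=2
Ev 3: PC=3 idx=3 pred=T actual=T -> ctr[3]=3
Ev 4: PC=6 idx=2 pred=T actual=N -> ctr[2]=1
Ev 5: PC=2 idx=2 pred=N actual=T -> ctr[2]=2
Ev 6: PC=2 idx=2 pred=T actual=T -> ctr[2]=3
Ev 7: PC=6 idx=2 pred=T actual=T -> ctr[2]=3
Ev 8: PC=6 idx=2 pred=T actual=T -> ctr[2]=3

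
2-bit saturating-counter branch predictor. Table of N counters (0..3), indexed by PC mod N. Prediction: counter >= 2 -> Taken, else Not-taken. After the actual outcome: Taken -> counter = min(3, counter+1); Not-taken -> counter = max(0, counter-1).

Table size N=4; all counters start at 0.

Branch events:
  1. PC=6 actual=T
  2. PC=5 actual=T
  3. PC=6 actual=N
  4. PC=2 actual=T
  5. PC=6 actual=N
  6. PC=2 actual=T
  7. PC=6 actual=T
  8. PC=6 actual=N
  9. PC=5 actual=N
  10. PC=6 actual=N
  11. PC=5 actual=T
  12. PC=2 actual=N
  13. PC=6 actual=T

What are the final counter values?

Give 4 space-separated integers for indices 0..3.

Ev 1: PC=6 idx=2 pred=N actual=T -> ctr[2]=1
Ev 2: PC=5 idx=1 pred=N actual=T -> ctr[1]=1
Ev 3: PC=6 idx=2 pred=N actual=N -> ctr[2]=0
Ev 4: PC=2 idx=2 pred=N actual=T -> ctr[2]=1
Ev 5: PC=6 idx=2 pred=N actual=N -> ctr[2]=0
Ev 6: PC=2 idx=2 pred=N actual=T -> ctr[2]=1
Ev 7: PC=6 idx=2 pred=N actual=T -> ctr[2]=2
Ev 8: PC=6 idx=2 pred=T actual=N -> ctr[2]=1
Ev 9: PC=5 idx=1 pred=N actual=N -> ctr[1]=0
Ev 10: PC=6 idx=2 pred=N actual=N -> ctr[2]=0
Ev 11: PC=5 idx=1 pred=N actual=T -> ctr[1]=1
Ev 12: PC=2 idx=2 pred=N actual=N -> ctr[2]=0
Ev 13: PC=6 idx=2 pred=N actual=T -> ctr[2]=1

Answer: 0 1 1 0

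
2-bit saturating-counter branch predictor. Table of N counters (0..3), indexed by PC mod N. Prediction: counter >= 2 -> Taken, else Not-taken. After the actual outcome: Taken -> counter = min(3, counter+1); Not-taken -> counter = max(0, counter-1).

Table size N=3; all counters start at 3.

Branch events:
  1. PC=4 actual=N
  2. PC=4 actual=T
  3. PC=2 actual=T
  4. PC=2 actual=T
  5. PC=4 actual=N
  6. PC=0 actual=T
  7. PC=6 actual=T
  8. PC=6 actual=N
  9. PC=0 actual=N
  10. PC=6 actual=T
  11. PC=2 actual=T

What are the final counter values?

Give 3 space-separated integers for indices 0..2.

Ev 1: PC=4 idx=1 pred=T actual=N -> ctr[1]=2
Ev 2: PC=4 idx=1 pred=T actual=T -> ctr[1]=3
Ev 3: PC=2 idx=2 pred=T actual=T -> ctr[2]=3
Ev 4: PC=2 idx=2 pred=T actual=T -> ctr[2]=3
Ev 5: PC=4 idx=1 pred=T actual=N -> ctr[1]=2
Ev 6: PC=0 idx=0 pred=T actual=T -> ctr[0]=3
Ev 7: PC=6 idx=0 pred=T actual=T -> ctr[0]=3
Ev 8: PC=6 idx=0 pred=T actual=N -> ctr[0]=2
Ev 9: PC=0 idx=0 pred=T actual=N -> ctr[0]=1
Ev 10: PC=6 idx=0 pred=N actual=T -> ctr[0]=2
Ev 11: PC=2 idx=2 pred=T actual=T -> ctr[2]=3

Answer: 2 2 3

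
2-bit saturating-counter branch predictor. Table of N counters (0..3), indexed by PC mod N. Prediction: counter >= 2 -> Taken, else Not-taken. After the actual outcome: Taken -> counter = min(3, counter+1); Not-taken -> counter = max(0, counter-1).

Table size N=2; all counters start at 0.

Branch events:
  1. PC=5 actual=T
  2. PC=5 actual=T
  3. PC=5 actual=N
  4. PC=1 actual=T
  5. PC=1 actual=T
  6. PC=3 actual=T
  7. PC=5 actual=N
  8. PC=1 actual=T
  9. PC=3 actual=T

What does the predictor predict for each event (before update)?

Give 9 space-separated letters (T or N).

Ev 1: PC=5 idx=1 pred=N actual=T -> ctr[1]=1
Ev 2: PC=5 idx=1 pred=N actual=T -> ctr[1]=2
Ev 3: PC=5 idx=1 pred=T actual=N -> ctr[1]=1
Ev 4: PC=1 idx=1 pred=N actual=T -> ctr[1]=2
Ev 5: PC=1 idx=1 pred=T actual=T -> ctr[1]=3
Ev 6: PC=3 idx=1 pred=T actual=T -> ctr[1]=3
Ev 7: PC=5 idx=1 pred=T actual=N -> ctr[1]=2
Ev 8: PC=1 idx=1 pred=T actual=T -> ctr[1]=3
Ev 9: PC=3 idx=1 pred=T actual=T -> ctr[1]=3

Answer: N N T N T T T T T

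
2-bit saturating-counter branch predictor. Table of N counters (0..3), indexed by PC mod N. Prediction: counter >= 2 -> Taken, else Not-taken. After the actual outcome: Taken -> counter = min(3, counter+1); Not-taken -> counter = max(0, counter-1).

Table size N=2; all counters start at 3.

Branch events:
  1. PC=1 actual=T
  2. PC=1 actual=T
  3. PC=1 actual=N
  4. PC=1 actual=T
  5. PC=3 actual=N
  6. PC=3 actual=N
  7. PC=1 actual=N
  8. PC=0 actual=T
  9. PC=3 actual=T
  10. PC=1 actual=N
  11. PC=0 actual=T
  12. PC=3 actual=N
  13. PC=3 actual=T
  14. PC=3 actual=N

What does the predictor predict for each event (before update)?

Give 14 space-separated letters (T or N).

Ev 1: PC=1 idx=1 pred=T actual=T -> ctr[1]=3
Ev 2: PC=1 idx=1 pred=T actual=T -> ctr[1]=3
Ev 3: PC=1 idx=1 pred=T actual=N -> ctr[1]=2
Ev 4: PC=1 idx=1 pred=T actual=T -> ctr[1]=3
Ev 5: PC=3 idx=1 pred=T actual=N -> ctr[1]=2
Ev 6: PC=3 idx=1 pred=T actual=N -> ctr[1]=1
Ev 7: PC=1 idx=1 pred=N actual=N -> ctr[1]=0
Ev 8: PC=0 idx=0 pred=T actual=T -> ctr[0]=3
Ev 9: PC=3 idx=1 pred=N actual=T -> ctr[1]=1
Ev 10: PC=1 idx=1 pred=N actual=N -> ctr[1]=0
Ev 11: PC=0 idx=0 pred=T actual=T -> ctr[0]=3
Ev 12: PC=3 idx=1 pred=N actual=N -> ctr[1]=0
Ev 13: PC=3 idx=1 pred=N actual=T -> ctr[1]=1
Ev 14: PC=3 idx=1 pred=N actual=N -> ctr[1]=0

Answer: T T T T T T N T N N T N N N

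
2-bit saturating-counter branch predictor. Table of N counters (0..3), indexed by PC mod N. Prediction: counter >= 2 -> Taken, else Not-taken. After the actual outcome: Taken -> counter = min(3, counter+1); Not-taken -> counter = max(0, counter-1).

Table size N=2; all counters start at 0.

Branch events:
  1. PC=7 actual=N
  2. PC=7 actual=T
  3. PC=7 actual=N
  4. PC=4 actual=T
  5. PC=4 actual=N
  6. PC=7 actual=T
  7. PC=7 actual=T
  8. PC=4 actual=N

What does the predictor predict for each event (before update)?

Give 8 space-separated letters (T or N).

Ev 1: PC=7 idx=1 pred=N actual=N -> ctr[1]=0
Ev 2: PC=7 idx=1 pred=N actual=T -> ctr[1]=1
Ev 3: PC=7 idx=1 pred=N actual=N -> ctr[1]=0
Ev 4: PC=4 idx=0 pred=N actual=T -> ctr[0]=1
Ev 5: PC=4 idx=0 pred=N actual=N -> ctr[0]=0
Ev 6: PC=7 idx=1 pred=N actual=T -> ctr[1]=1
Ev 7: PC=7 idx=1 pred=N actual=T -> ctr[1]=2
Ev 8: PC=4 idx=0 pred=N actual=N -> ctr[0]=0

Answer: N N N N N N N N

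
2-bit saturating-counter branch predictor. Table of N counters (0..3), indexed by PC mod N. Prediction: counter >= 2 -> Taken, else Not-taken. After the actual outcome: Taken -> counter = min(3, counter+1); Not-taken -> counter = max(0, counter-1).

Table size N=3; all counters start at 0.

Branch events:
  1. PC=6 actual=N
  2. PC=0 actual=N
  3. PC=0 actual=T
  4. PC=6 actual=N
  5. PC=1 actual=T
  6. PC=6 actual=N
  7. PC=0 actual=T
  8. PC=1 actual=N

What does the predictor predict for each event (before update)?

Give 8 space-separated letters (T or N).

Ev 1: PC=6 idx=0 pred=N actual=N -> ctr[0]=0
Ev 2: PC=0 idx=0 pred=N actual=N -> ctr[0]=0
Ev 3: PC=0 idx=0 pred=N actual=T -> ctr[0]=1
Ev 4: PC=6 idx=0 pred=N actual=N -> ctr[0]=0
Ev 5: PC=1 idx=1 pred=N actual=T -> ctr[1]=1
Ev 6: PC=6 idx=0 pred=N actual=N -> ctr[0]=0
Ev 7: PC=0 idx=0 pred=N actual=T -> ctr[0]=1
Ev 8: PC=1 idx=1 pred=N actual=N -> ctr[1]=0

Answer: N N N N N N N N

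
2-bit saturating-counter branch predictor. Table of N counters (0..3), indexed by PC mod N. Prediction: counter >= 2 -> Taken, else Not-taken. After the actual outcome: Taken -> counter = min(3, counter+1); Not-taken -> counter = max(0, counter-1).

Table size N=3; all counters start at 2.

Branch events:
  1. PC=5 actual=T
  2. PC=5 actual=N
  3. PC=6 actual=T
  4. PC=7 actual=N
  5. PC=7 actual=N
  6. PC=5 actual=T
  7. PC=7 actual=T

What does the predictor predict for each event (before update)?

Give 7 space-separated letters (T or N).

Answer: T T T T N T N

Derivation:
Ev 1: PC=5 idx=2 pred=T actual=T -> ctr[2]=3
Ev 2: PC=5 idx=2 pred=T actual=N -> ctr[2]=2
Ev 3: PC=6 idx=0 pred=T actual=T -> ctr[0]=3
Ev 4: PC=7 idx=1 pred=T actual=N -> ctr[1]=1
Ev 5: PC=7 idx=1 pred=N actual=N -> ctr[1]=0
Ev 6: PC=5 idx=2 pred=T actual=T -> ctr[2]=3
Ev 7: PC=7 idx=1 pred=N actual=T -> ctr[1]=1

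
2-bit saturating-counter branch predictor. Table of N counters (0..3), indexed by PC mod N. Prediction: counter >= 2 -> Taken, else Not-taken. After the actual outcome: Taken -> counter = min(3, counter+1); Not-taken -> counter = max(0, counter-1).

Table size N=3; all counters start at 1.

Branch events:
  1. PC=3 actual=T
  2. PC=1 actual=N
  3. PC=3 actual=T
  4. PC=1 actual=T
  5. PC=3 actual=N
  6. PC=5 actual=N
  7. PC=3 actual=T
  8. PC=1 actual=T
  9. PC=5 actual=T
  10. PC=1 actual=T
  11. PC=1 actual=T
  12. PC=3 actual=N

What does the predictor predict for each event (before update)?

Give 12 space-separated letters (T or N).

Ev 1: PC=3 idx=0 pred=N actual=T -> ctr[0]=2
Ev 2: PC=1 idx=1 pred=N actual=N -> ctr[1]=0
Ev 3: PC=3 idx=0 pred=T actual=T -> ctr[0]=3
Ev 4: PC=1 idx=1 pred=N actual=T -> ctr[1]=1
Ev 5: PC=3 idx=0 pred=T actual=N -> ctr[0]=2
Ev 6: PC=5 idx=2 pred=N actual=N -> ctr[2]=0
Ev 7: PC=3 idx=0 pred=T actual=T -> ctr[0]=3
Ev 8: PC=1 idx=1 pred=N actual=T -> ctr[1]=2
Ev 9: PC=5 idx=2 pred=N actual=T -> ctr[2]=1
Ev 10: PC=1 idx=1 pred=T actual=T -> ctr[1]=3
Ev 11: PC=1 idx=1 pred=T actual=T -> ctr[1]=3
Ev 12: PC=3 idx=0 pred=T actual=N -> ctr[0]=2

Answer: N N T N T N T N N T T T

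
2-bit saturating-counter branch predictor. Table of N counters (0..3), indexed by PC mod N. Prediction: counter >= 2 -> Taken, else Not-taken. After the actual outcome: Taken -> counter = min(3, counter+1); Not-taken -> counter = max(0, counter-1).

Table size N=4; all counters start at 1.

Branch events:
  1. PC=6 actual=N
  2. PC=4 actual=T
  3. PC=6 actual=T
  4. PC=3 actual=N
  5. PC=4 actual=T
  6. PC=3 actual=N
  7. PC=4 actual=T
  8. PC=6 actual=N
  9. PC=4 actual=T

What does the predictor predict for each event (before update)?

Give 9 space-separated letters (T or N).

Ev 1: PC=6 idx=2 pred=N actual=N -> ctr[2]=0
Ev 2: PC=4 idx=0 pred=N actual=T -> ctr[0]=2
Ev 3: PC=6 idx=2 pred=N actual=T -> ctr[2]=1
Ev 4: PC=3 idx=3 pred=N actual=N -> ctr[3]=0
Ev 5: PC=4 idx=0 pred=T actual=T -> ctr[0]=3
Ev 6: PC=3 idx=3 pred=N actual=N -> ctr[3]=0
Ev 7: PC=4 idx=0 pred=T actual=T -> ctr[0]=3
Ev 8: PC=6 idx=2 pred=N actual=N -> ctr[2]=0
Ev 9: PC=4 idx=0 pred=T actual=T -> ctr[0]=3

Answer: N N N N T N T N T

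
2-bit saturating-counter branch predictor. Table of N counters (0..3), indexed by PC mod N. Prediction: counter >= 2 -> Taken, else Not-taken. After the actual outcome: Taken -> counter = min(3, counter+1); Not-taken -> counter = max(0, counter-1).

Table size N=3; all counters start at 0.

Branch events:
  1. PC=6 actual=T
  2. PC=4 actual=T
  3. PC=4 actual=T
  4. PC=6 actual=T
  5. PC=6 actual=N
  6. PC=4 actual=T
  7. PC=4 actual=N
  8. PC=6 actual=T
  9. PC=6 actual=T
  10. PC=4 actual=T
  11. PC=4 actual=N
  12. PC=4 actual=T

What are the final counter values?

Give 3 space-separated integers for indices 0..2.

Answer: 3 3 0

Derivation:
Ev 1: PC=6 idx=0 pred=N actual=T -> ctr[0]=1
Ev 2: PC=4 idx=1 pred=N actual=T -> ctr[1]=1
Ev 3: PC=4 idx=1 pred=N actual=T -> ctr[1]=2
Ev 4: PC=6 idx=0 pred=N actual=T -> ctr[0]=2
Ev 5: PC=6 idx=0 pred=T actual=N -> ctr[0]=1
Ev 6: PC=4 idx=1 pred=T actual=T -> ctr[1]=3
Ev 7: PC=4 idx=1 pred=T actual=N -> ctr[1]=2
Ev 8: PC=6 idx=0 pred=N actual=T -> ctr[0]=2
Ev 9: PC=6 idx=0 pred=T actual=T -> ctr[0]=3
Ev 10: PC=4 idx=1 pred=T actual=T -> ctr[1]=3
Ev 11: PC=4 idx=1 pred=T actual=N -> ctr[1]=2
Ev 12: PC=4 idx=1 pred=T actual=T -> ctr[1]=3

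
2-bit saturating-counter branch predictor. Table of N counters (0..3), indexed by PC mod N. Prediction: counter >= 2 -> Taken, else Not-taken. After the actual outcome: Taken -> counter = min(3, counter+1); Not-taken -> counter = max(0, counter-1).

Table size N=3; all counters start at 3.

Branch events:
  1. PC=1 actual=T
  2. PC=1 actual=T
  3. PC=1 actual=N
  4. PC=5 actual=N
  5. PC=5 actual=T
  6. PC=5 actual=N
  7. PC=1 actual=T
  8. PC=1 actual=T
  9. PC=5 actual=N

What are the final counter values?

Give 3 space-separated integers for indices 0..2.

Ev 1: PC=1 idx=1 pred=T actual=T -> ctr[1]=3
Ev 2: PC=1 idx=1 pred=T actual=T -> ctr[1]=3
Ev 3: PC=1 idx=1 pred=T actual=N -> ctr[1]=2
Ev 4: PC=5 idx=2 pred=T actual=N -> ctr[2]=2
Ev 5: PC=5 idx=2 pred=T actual=T -> ctr[2]=3
Ev 6: PC=5 idx=2 pred=T actual=N -> ctr[2]=2
Ev 7: PC=1 idx=1 pred=T actual=T -> ctr[1]=3
Ev 8: PC=1 idx=1 pred=T actual=T -> ctr[1]=3
Ev 9: PC=5 idx=2 pred=T actual=N -> ctr[2]=1

Answer: 3 3 1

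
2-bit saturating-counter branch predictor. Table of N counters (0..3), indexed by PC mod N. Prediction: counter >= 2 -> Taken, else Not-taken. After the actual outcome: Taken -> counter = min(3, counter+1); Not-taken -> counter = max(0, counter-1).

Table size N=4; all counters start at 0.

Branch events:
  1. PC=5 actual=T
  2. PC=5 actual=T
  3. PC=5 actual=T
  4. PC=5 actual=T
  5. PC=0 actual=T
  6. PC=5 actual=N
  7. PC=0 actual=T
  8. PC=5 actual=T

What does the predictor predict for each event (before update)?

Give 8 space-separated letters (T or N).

Ev 1: PC=5 idx=1 pred=N actual=T -> ctr[1]=1
Ev 2: PC=5 idx=1 pred=N actual=T -> ctr[1]=2
Ev 3: PC=5 idx=1 pred=T actual=T -> ctr[1]=3
Ev 4: PC=5 idx=1 pred=T actual=T -> ctr[1]=3
Ev 5: PC=0 idx=0 pred=N actual=T -> ctr[0]=1
Ev 6: PC=5 idx=1 pred=T actual=N -> ctr[1]=2
Ev 7: PC=0 idx=0 pred=N actual=T -> ctr[0]=2
Ev 8: PC=5 idx=1 pred=T actual=T -> ctr[1]=3

Answer: N N T T N T N T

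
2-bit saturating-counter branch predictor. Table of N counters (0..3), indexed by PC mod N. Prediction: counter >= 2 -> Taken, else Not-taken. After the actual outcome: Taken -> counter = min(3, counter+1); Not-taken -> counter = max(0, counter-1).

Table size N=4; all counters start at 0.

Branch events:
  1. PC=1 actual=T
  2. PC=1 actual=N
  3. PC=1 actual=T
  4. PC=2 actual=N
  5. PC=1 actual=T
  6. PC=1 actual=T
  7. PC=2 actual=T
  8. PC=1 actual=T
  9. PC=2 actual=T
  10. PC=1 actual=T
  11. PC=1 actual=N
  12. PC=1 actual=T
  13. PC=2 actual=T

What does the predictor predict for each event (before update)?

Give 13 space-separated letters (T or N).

Answer: N N N N N T N T N T T T T

Derivation:
Ev 1: PC=1 idx=1 pred=N actual=T -> ctr[1]=1
Ev 2: PC=1 idx=1 pred=N actual=N -> ctr[1]=0
Ev 3: PC=1 idx=1 pred=N actual=T -> ctr[1]=1
Ev 4: PC=2 idx=2 pred=N actual=N -> ctr[2]=0
Ev 5: PC=1 idx=1 pred=N actual=T -> ctr[1]=2
Ev 6: PC=1 idx=1 pred=T actual=T -> ctr[1]=3
Ev 7: PC=2 idx=2 pred=N actual=T -> ctr[2]=1
Ev 8: PC=1 idx=1 pred=T actual=T -> ctr[1]=3
Ev 9: PC=2 idx=2 pred=N actual=T -> ctr[2]=2
Ev 10: PC=1 idx=1 pred=T actual=T -> ctr[1]=3
Ev 11: PC=1 idx=1 pred=T actual=N -> ctr[1]=2
Ev 12: PC=1 idx=1 pred=T actual=T -> ctr[1]=3
Ev 13: PC=2 idx=2 pred=T actual=T -> ctr[2]=3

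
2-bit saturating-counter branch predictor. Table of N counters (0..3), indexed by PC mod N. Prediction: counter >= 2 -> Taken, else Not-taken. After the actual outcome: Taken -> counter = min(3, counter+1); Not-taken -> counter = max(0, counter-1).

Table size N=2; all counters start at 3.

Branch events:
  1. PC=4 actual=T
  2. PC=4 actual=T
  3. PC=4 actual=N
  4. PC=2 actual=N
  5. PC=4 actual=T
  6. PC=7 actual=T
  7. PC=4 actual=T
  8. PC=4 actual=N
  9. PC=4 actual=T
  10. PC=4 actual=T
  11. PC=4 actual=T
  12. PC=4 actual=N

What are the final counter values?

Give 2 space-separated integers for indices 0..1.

Ev 1: PC=4 idx=0 pred=T actual=T -> ctr[0]=3
Ev 2: PC=4 idx=0 pred=T actual=T -> ctr[0]=3
Ev 3: PC=4 idx=0 pred=T actual=N -> ctr[0]=2
Ev 4: PC=2 idx=0 pred=T actual=N -> ctr[0]=1
Ev 5: PC=4 idx=0 pred=N actual=T -> ctr[0]=2
Ev 6: PC=7 idx=1 pred=T actual=T -> ctr[1]=3
Ev 7: PC=4 idx=0 pred=T actual=T -> ctr[0]=3
Ev 8: PC=4 idx=0 pred=T actual=N -> ctr[0]=2
Ev 9: PC=4 idx=0 pred=T actual=T -> ctr[0]=3
Ev 10: PC=4 idx=0 pred=T actual=T -> ctr[0]=3
Ev 11: PC=4 idx=0 pred=T actual=T -> ctr[0]=3
Ev 12: PC=4 idx=0 pred=T actual=N -> ctr[0]=2

Answer: 2 3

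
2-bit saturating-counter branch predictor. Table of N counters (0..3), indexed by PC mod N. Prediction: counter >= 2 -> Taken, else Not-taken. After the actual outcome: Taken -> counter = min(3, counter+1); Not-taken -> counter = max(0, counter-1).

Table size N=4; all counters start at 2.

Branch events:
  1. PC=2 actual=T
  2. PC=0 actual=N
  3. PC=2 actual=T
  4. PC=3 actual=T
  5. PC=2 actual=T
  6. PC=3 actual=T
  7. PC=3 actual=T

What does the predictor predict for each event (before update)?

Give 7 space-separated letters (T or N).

Ev 1: PC=2 idx=2 pred=T actual=T -> ctr[2]=3
Ev 2: PC=0 idx=0 pred=T actual=N -> ctr[0]=1
Ev 3: PC=2 idx=2 pred=T actual=T -> ctr[2]=3
Ev 4: PC=3 idx=3 pred=T actual=T -> ctr[3]=3
Ev 5: PC=2 idx=2 pred=T actual=T -> ctr[2]=3
Ev 6: PC=3 idx=3 pred=T actual=T -> ctr[3]=3
Ev 7: PC=3 idx=3 pred=T actual=T -> ctr[3]=3

Answer: T T T T T T T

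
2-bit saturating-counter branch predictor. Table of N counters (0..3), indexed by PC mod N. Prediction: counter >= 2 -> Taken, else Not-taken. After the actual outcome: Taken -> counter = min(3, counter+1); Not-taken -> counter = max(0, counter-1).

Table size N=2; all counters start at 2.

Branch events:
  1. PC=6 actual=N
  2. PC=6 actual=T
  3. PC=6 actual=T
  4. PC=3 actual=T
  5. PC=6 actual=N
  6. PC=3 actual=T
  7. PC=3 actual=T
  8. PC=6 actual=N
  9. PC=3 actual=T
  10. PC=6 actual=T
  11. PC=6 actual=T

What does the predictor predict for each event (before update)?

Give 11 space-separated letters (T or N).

Answer: T N T T T T T T T N T

Derivation:
Ev 1: PC=6 idx=0 pred=T actual=N -> ctr[0]=1
Ev 2: PC=6 idx=0 pred=N actual=T -> ctr[0]=2
Ev 3: PC=6 idx=0 pred=T actual=T -> ctr[0]=3
Ev 4: PC=3 idx=1 pred=T actual=T -> ctr[1]=3
Ev 5: PC=6 idx=0 pred=T actual=N -> ctr[0]=2
Ev 6: PC=3 idx=1 pred=T actual=T -> ctr[1]=3
Ev 7: PC=3 idx=1 pred=T actual=T -> ctr[1]=3
Ev 8: PC=6 idx=0 pred=T actual=N -> ctr[0]=1
Ev 9: PC=3 idx=1 pred=T actual=T -> ctr[1]=3
Ev 10: PC=6 idx=0 pred=N actual=T -> ctr[0]=2
Ev 11: PC=6 idx=0 pred=T actual=T -> ctr[0]=3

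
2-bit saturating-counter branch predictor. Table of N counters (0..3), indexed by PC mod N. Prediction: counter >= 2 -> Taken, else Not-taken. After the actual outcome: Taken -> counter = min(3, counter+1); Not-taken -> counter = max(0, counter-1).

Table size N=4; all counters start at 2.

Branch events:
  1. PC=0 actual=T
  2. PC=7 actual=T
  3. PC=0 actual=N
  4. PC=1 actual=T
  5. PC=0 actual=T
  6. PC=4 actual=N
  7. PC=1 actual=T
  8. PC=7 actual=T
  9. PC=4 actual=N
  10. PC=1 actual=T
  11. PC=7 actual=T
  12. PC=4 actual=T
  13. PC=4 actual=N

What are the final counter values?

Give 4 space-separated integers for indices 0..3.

Ev 1: PC=0 idx=0 pred=T actual=T -> ctr[0]=3
Ev 2: PC=7 idx=3 pred=T actual=T -> ctr[3]=3
Ev 3: PC=0 idx=0 pred=T actual=N -> ctr[0]=2
Ev 4: PC=1 idx=1 pred=T actual=T -> ctr[1]=3
Ev 5: PC=0 idx=0 pred=T actual=T -> ctr[0]=3
Ev 6: PC=4 idx=0 pred=T actual=N -> ctr[0]=2
Ev 7: PC=1 idx=1 pred=T actual=T -> ctr[1]=3
Ev 8: PC=7 idx=3 pred=T actual=T -> ctr[3]=3
Ev 9: PC=4 idx=0 pred=T actual=N -> ctr[0]=1
Ev 10: PC=1 idx=1 pred=T actual=T -> ctr[1]=3
Ev 11: PC=7 idx=3 pred=T actual=T -> ctr[3]=3
Ev 12: PC=4 idx=0 pred=N actual=T -> ctr[0]=2
Ev 13: PC=4 idx=0 pred=T actual=N -> ctr[0]=1

Answer: 1 3 2 3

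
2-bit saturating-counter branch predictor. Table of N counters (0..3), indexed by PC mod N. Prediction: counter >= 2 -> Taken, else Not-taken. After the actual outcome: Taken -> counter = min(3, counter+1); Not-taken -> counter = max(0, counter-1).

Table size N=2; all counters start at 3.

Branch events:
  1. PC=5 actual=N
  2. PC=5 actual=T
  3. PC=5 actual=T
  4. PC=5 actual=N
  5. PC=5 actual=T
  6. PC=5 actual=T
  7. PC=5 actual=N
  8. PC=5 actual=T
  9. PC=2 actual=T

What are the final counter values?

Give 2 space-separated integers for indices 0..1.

Answer: 3 3

Derivation:
Ev 1: PC=5 idx=1 pred=T actual=N -> ctr[1]=2
Ev 2: PC=5 idx=1 pred=T actual=T -> ctr[1]=3
Ev 3: PC=5 idx=1 pred=T actual=T -> ctr[1]=3
Ev 4: PC=5 idx=1 pred=T actual=N -> ctr[1]=2
Ev 5: PC=5 idx=1 pred=T actual=T -> ctr[1]=3
Ev 6: PC=5 idx=1 pred=T actual=T -> ctr[1]=3
Ev 7: PC=5 idx=1 pred=T actual=N -> ctr[1]=2
Ev 8: PC=5 idx=1 pred=T actual=T -> ctr[1]=3
Ev 9: PC=2 idx=0 pred=T actual=T -> ctr[0]=3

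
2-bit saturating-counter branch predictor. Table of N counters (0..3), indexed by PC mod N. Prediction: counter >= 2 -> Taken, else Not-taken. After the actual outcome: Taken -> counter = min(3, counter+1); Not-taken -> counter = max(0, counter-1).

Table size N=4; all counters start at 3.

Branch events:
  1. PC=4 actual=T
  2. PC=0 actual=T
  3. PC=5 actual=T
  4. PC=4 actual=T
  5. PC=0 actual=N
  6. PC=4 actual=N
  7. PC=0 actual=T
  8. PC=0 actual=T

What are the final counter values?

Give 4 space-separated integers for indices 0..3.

Ev 1: PC=4 idx=0 pred=T actual=T -> ctr[0]=3
Ev 2: PC=0 idx=0 pred=T actual=T -> ctr[0]=3
Ev 3: PC=5 idx=1 pred=T actual=T -> ctr[1]=3
Ev 4: PC=4 idx=0 pred=T actual=T -> ctr[0]=3
Ev 5: PC=0 idx=0 pred=T actual=N -> ctr[0]=2
Ev 6: PC=4 idx=0 pred=T actual=N -> ctr[0]=1
Ev 7: PC=0 idx=0 pred=N actual=T -> ctr[0]=2
Ev 8: PC=0 idx=0 pred=T actual=T -> ctr[0]=3

Answer: 3 3 3 3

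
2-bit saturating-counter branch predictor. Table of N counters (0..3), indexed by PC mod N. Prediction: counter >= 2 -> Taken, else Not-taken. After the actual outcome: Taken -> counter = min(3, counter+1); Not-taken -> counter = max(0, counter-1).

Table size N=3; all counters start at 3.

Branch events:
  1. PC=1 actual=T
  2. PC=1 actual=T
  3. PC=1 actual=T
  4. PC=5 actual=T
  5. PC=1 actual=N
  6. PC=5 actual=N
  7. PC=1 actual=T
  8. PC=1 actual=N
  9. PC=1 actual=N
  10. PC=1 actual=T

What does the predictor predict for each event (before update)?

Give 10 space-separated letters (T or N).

Ev 1: PC=1 idx=1 pred=T actual=T -> ctr[1]=3
Ev 2: PC=1 idx=1 pred=T actual=T -> ctr[1]=3
Ev 3: PC=1 idx=1 pred=T actual=T -> ctr[1]=3
Ev 4: PC=5 idx=2 pred=T actual=T -> ctr[2]=3
Ev 5: PC=1 idx=1 pred=T actual=N -> ctr[1]=2
Ev 6: PC=5 idx=2 pred=T actual=N -> ctr[2]=2
Ev 7: PC=1 idx=1 pred=T actual=T -> ctr[1]=3
Ev 8: PC=1 idx=1 pred=T actual=N -> ctr[1]=2
Ev 9: PC=1 idx=1 pred=T actual=N -> ctr[1]=1
Ev 10: PC=1 idx=1 pred=N actual=T -> ctr[1]=2

Answer: T T T T T T T T T N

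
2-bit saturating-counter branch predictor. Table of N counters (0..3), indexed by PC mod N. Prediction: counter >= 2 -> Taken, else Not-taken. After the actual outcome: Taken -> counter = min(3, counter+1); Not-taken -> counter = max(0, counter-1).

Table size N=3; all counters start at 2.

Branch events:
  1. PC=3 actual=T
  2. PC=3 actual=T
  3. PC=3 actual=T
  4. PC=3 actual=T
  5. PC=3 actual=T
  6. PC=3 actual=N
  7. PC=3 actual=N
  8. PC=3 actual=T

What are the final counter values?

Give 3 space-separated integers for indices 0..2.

Ev 1: PC=3 idx=0 pred=T actual=T -> ctr[0]=3
Ev 2: PC=3 idx=0 pred=T actual=T -> ctr[0]=3
Ev 3: PC=3 idx=0 pred=T actual=T -> ctr[0]=3
Ev 4: PC=3 idx=0 pred=T actual=T -> ctr[0]=3
Ev 5: PC=3 idx=0 pred=T actual=T -> ctr[0]=3
Ev 6: PC=3 idx=0 pred=T actual=N -> ctr[0]=2
Ev 7: PC=3 idx=0 pred=T actual=N -> ctr[0]=1
Ev 8: PC=3 idx=0 pred=N actual=T -> ctr[0]=2

Answer: 2 2 2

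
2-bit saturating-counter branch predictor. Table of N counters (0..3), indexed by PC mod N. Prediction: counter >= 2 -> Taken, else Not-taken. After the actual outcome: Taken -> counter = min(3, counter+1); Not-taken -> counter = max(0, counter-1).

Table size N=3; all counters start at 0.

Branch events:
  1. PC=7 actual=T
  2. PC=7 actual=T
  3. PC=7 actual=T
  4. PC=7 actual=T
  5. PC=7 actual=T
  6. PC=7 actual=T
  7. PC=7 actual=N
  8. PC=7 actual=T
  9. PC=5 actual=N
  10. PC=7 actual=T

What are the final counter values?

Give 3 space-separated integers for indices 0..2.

Ev 1: PC=7 idx=1 pred=N actual=T -> ctr[1]=1
Ev 2: PC=7 idx=1 pred=N actual=T -> ctr[1]=2
Ev 3: PC=7 idx=1 pred=T actual=T -> ctr[1]=3
Ev 4: PC=7 idx=1 pred=T actual=T -> ctr[1]=3
Ev 5: PC=7 idx=1 pred=T actual=T -> ctr[1]=3
Ev 6: PC=7 idx=1 pred=T actual=T -> ctr[1]=3
Ev 7: PC=7 idx=1 pred=T actual=N -> ctr[1]=2
Ev 8: PC=7 idx=1 pred=T actual=T -> ctr[1]=3
Ev 9: PC=5 idx=2 pred=N actual=N -> ctr[2]=0
Ev 10: PC=7 idx=1 pred=T actual=T -> ctr[1]=3

Answer: 0 3 0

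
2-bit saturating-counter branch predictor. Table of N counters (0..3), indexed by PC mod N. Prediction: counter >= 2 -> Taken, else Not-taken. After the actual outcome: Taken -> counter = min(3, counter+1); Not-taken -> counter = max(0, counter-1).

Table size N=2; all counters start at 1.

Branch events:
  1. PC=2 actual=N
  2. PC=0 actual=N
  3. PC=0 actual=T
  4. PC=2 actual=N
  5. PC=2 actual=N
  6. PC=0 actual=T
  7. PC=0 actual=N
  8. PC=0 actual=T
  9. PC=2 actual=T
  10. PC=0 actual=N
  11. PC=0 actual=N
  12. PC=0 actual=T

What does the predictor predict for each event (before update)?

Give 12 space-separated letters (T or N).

Ev 1: PC=2 idx=0 pred=N actual=N -> ctr[0]=0
Ev 2: PC=0 idx=0 pred=N actual=N -> ctr[0]=0
Ev 3: PC=0 idx=0 pred=N actual=T -> ctr[0]=1
Ev 4: PC=2 idx=0 pred=N actual=N -> ctr[0]=0
Ev 5: PC=2 idx=0 pred=N actual=N -> ctr[0]=0
Ev 6: PC=0 idx=0 pred=N actual=T -> ctr[0]=1
Ev 7: PC=0 idx=0 pred=N actual=N -> ctr[0]=0
Ev 8: PC=0 idx=0 pred=N actual=T -> ctr[0]=1
Ev 9: PC=2 idx=0 pred=N actual=T -> ctr[0]=2
Ev 10: PC=0 idx=0 pred=T actual=N -> ctr[0]=1
Ev 11: PC=0 idx=0 pred=N actual=N -> ctr[0]=0
Ev 12: PC=0 idx=0 pred=N actual=T -> ctr[0]=1

Answer: N N N N N N N N N T N N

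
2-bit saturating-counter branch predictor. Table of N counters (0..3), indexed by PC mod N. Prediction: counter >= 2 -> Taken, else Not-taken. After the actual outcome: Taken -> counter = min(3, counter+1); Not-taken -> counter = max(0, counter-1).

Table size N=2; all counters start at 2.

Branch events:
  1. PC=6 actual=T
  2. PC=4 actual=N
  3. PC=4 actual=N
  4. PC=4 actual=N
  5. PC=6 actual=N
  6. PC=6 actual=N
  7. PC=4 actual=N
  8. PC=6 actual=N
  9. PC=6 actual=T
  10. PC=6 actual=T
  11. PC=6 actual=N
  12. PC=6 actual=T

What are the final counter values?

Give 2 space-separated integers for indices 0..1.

Answer: 2 2

Derivation:
Ev 1: PC=6 idx=0 pred=T actual=T -> ctr[0]=3
Ev 2: PC=4 idx=0 pred=T actual=N -> ctr[0]=2
Ev 3: PC=4 idx=0 pred=T actual=N -> ctr[0]=1
Ev 4: PC=4 idx=0 pred=N actual=N -> ctr[0]=0
Ev 5: PC=6 idx=0 pred=N actual=N -> ctr[0]=0
Ev 6: PC=6 idx=0 pred=N actual=N -> ctr[0]=0
Ev 7: PC=4 idx=0 pred=N actual=N -> ctr[0]=0
Ev 8: PC=6 idx=0 pred=N actual=N -> ctr[0]=0
Ev 9: PC=6 idx=0 pred=N actual=T -> ctr[0]=1
Ev 10: PC=6 idx=0 pred=N actual=T -> ctr[0]=2
Ev 11: PC=6 idx=0 pred=T actual=N -> ctr[0]=1
Ev 12: PC=6 idx=0 pred=N actual=T -> ctr[0]=2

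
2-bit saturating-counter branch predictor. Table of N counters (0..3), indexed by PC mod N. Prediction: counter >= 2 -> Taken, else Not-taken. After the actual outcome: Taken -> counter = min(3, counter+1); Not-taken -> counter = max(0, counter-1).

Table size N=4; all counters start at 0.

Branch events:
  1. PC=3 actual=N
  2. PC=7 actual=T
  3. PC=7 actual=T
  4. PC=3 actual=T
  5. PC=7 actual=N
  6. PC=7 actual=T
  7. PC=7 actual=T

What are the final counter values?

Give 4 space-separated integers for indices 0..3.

Ev 1: PC=3 idx=3 pred=N actual=N -> ctr[3]=0
Ev 2: PC=7 idx=3 pred=N actual=T -> ctr[3]=1
Ev 3: PC=7 idx=3 pred=N actual=T -> ctr[3]=2
Ev 4: PC=3 idx=3 pred=T actual=T -> ctr[3]=3
Ev 5: PC=7 idx=3 pred=T actual=N -> ctr[3]=2
Ev 6: PC=7 idx=3 pred=T actual=T -> ctr[3]=3
Ev 7: PC=7 idx=3 pred=T actual=T -> ctr[3]=3

Answer: 0 0 0 3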